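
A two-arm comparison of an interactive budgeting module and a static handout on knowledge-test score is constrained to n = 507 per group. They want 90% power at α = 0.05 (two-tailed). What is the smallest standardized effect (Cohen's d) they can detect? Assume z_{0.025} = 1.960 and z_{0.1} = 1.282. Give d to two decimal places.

d_min ≈ 0.20

For two independent groups of n = 507 each: d_min = (z_{α/2} + z_β)·√(2/n).
z-sum = 1.960 + 1.282 = 3.242.
d_min = 3.242 × √(2/507) = 3.242 × 0.0628 = 0.204.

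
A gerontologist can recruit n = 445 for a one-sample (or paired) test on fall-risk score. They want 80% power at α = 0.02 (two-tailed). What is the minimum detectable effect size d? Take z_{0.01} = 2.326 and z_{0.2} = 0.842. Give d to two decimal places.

For a single sample (or paired design) of n = 445: d_min = (z_{α/2} + z_β)/√n.
z-sum = 2.326 + 0.842 = 3.168.
d_min = 3.168 / √445 = 3.168 / 21.095 = 0.150.

d_min ≈ 0.15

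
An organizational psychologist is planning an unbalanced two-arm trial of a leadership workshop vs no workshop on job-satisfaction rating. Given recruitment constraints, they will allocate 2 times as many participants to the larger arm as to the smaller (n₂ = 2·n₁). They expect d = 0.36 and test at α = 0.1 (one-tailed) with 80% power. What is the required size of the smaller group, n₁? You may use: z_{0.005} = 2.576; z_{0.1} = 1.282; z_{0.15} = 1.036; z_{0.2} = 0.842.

With allocation ratio k = n₂/n₁ = 2, Var(x̄₁−x̄₂) = σ²(1/n₁ + 1/(k·n₁)) = σ²·(k+1)/(k·n₁).
So n₁ = (1 + 1/k)·((z_{α} + z_β)/d)² = 1.500 × (2.124/0.36)².
n₁ = 1.500 × 34.81 = 52.2.
Round up: n₁ = 53, giving n₂ = 2 × 53 = 106.

n₁ = 53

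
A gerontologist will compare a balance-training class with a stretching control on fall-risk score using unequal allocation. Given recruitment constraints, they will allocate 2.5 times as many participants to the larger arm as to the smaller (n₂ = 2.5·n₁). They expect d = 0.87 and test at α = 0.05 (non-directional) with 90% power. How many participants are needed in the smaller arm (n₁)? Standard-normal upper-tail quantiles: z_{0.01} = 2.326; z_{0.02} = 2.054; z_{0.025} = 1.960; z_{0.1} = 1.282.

n₁ = 20

With allocation ratio k = n₂/n₁ = 2.5, Var(x̄₁−x̄₂) = σ²(1/n₁ + 1/(k·n₁)) = σ²·(k+1)/(k·n₁).
So n₁ = (1 + 1/k)·((z_{α/2} + z_β)/d)² = 1.400 × (3.242/0.87)².
n₁ = 1.400 × 13.89 = 19.4.
Round up: n₁ = 20, giving n₂ = 2.5 × 20 = 50.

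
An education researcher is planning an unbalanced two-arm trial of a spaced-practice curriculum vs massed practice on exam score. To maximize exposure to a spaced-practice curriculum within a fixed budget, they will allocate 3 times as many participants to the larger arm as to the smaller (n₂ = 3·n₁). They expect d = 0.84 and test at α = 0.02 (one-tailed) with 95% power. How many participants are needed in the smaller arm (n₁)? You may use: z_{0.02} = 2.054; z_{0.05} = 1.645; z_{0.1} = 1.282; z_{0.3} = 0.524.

n₁ = 26

With allocation ratio k = n₂/n₁ = 3, Var(x̄₁−x̄₂) = σ²(1/n₁ + 1/(k·n₁)) = σ²·(k+1)/(k·n₁).
So n₁ = (1 + 1/k)·((z_{α} + z_β)/d)² = 1.333 × (3.699/0.84)².
n₁ = 1.333 × 19.39 = 25.9.
Round up: n₁ = 26, giving n₂ = 3 × 26 = 78.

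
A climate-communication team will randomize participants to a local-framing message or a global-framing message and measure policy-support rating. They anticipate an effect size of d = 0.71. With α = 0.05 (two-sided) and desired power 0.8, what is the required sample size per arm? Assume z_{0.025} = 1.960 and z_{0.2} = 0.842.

n = 32 per group

For two independent groups with equal n: n = 2·((z_{α/2} + z_β) / d)².
z_{α/2} + z_β = 1.960 + 0.842 = 2.802.
n = 2 × (2.802 / 0.71)² = 2 × 3.946² = 2 × 15.57 = 31.1.
Round up to the next whole participant.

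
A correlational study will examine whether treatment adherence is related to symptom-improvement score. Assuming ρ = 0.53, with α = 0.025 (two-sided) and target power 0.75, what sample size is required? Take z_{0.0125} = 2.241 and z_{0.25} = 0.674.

Fisher's z: C = ½·ln((1+r)/(1−r)) = ½·ln(3.2553) = 0.5901.
n = ((z_{α/2} + z_β)/C)² + 3.
(2.241 + 0.674) / 0.5901 = 2.915 / 0.5901 = 4.940.
n = 4.940² + 3 = 24.40 + 3 = 27.4.
Round up.

n = 28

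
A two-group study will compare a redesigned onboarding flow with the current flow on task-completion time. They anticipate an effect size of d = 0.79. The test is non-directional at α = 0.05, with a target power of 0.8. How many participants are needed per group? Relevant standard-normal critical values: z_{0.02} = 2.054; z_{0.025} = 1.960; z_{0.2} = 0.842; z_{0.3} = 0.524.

n = 26 per group

For two independent groups with equal n: n = 2·((z_{α/2} + z_β) / d)².
z_{α/2} + z_β = 1.960 + 0.842 = 2.802.
n = 2 × (2.802 / 0.79)² = 2 × 3.547² = 2 × 12.58 = 25.2.
Round up to the next whole participant.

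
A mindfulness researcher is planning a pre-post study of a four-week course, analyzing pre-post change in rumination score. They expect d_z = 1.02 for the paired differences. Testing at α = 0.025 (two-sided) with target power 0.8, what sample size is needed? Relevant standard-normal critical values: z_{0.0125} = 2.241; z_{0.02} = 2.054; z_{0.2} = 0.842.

n = 10 pairs

For a paired (one-sample on differences) test: n = ((z_{α/2} + z_β) / d)².
z_{α/2} + z_β = 2.241 + 0.842 = 3.083.
n = (3.083 / 1.02)² = 3.023² = 9.14.
Round up.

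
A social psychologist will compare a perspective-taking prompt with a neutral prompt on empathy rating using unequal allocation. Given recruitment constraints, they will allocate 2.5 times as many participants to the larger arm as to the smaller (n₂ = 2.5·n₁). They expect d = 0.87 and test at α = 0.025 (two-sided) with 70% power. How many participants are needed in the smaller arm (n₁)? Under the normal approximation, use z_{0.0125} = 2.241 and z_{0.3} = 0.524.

With allocation ratio k = n₂/n₁ = 2.5, Var(x̄₁−x̄₂) = σ²(1/n₁ + 1/(k·n₁)) = σ²·(k+1)/(k·n₁).
So n₁ = (1 + 1/k)·((z_{α/2} + z_β)/d)² = 1.400 × (2.765/0.87)².
n₁ = 1.400 × 10.10 = 14.1.
Round up: n₁ = 15, giving n₂ = ⌈2.5 × 15⌉ = ⌈37.5⌉ = 38.

n₁ = 15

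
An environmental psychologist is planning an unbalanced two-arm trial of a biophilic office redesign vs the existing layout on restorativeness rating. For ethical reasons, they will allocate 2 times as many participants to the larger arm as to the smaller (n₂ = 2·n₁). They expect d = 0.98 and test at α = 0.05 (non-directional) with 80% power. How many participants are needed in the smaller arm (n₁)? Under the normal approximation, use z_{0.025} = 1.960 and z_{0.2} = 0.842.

With allocation ratio k = n₂/n₁ = 2, Var(x̄₁−x̄₂) = σ²(1/n₁ + 1/(k·n₁)) = σ²·(k+1)/(k·n₁).
So n₁ = (1 + 1/k)·((z_{α/2} + z_β)/d)² = 1.500 × (2.802/0.98)².
n₁ = 1.500 × 8.17 = 12.3.
Round up: n₁ = 13, giving n₂ = 2 × 13 = 26.

n₁ = 13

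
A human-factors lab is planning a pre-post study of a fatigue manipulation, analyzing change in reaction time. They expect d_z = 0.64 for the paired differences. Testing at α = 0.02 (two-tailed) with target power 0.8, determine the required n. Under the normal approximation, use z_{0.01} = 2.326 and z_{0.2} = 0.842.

For a paired (one-sample on differences) test: n = ((z_{α/2} + z_β) / d)².
z_{α/2} + z_β = 2.326 + 0.842 = 3.168.
n = (3.168 / 0.64)² = 4.950² = 24.50.
Round up.

n = 25 pairs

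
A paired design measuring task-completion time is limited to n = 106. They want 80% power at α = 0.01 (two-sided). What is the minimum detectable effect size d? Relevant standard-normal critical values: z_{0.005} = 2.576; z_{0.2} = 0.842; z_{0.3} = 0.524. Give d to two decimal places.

d_min ≈ 0.33

For a single sample (or paired design) of n = 106: d_min = (z_{α/2} + z_β)/√n.
z-sum = 2.576 + 0.842 = 3.418.
d_min = 3.418 / √106 = 3.418 / 10.296 = 0.332.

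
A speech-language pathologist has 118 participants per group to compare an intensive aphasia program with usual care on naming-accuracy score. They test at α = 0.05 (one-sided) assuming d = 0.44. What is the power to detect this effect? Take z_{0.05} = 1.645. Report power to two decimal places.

For two equal groups, power = Φ(d·√(n/2) − z_{α}).
d·√(n/2) = 0.44 × √(118/2) = 0.44 × 7.681 = 3.380.
z_β = 3.380 − 1.645 = 1.735.
Power = Φ(1.735) = 0.959.

power ≈ 0.96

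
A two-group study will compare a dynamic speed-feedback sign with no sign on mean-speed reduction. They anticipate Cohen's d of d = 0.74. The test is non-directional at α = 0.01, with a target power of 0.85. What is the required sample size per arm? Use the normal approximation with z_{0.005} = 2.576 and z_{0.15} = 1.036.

n = 48 per group

For two independent groups with equal n: n = 2·((z_{α/2} + z_β) / d)².
z_{α/2} + z_β = 2.576 + 1.036 = 3.612.
n = 2 × (3.612 / 0.74)² = 2 × 4.881² = 2 × 23.82 = 47.6.
Round up to the next whole participant.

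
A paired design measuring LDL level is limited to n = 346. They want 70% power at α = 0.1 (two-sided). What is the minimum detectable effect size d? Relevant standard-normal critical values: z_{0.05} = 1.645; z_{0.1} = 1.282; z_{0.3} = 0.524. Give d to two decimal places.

d_min ≈ 0.12

For a single sample (or paired design) of n = 346: d_min = (z_{α/2} + z_β)/√n.
z-sum = 1.645 + 0.524 = 2.169.
d_min = 2.169 / √346 = 2.169 / 18.601 = 0.117.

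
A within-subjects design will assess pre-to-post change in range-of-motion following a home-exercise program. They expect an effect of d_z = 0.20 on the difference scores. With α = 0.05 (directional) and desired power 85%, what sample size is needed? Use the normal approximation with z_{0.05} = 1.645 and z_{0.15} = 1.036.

n = 180 pairs

For a paired (one-sample on differences) test: n = ((z_{α} + z_β) / d)².
z_{α} + z_β = 1.645 + 1.036 = 2.681.
n = (2.681 / 0.20)² = 13.405² = 179.69.
Round up.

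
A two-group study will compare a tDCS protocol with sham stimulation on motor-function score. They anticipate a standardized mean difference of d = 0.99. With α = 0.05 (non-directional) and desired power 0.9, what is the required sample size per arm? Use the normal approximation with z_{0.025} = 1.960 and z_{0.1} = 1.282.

n = 22 per group

For two independent groups with equal n: n = 2·((z_{α/2} + z_β) / d)².
z_{α/2} + z_β = 1.960 + 1.282 = 3.242.
n = 2 × (3.242 / 0.99)² = 2 × 3.275² = 2 × 10.72 = 21.4.
Round up to the next whole participant.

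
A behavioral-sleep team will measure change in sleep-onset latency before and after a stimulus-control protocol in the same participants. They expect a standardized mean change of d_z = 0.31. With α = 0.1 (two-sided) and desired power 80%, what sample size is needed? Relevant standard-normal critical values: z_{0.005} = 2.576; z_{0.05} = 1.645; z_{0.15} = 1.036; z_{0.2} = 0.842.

For a paired (one-sample on differences) test: n = ((z_{α/2} + z_β) / d)².
z_{α/2} + z_β = 1.645 + 0.842 = 2.487.
n = (2.487 / 0.31)² = 8.023² = 64.36.
Round up.

n = 65 pairs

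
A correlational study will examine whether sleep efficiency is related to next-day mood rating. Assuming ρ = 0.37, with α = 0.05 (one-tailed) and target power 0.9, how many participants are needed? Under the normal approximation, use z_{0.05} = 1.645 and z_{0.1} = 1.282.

n = 60

Fisher's z: C = ½·ln((1+r)/(1−r)) = ½·ln(2.1746) = 0.3884.
n = ((z_{α} + z_β)/C)² + 3.
(1.645 + 1.282) / 0.3884 = 2.927 / 0.3884 = 7.536.
n = 7.536² + 3 = 56.79 + 3 = 59.8.
Round up.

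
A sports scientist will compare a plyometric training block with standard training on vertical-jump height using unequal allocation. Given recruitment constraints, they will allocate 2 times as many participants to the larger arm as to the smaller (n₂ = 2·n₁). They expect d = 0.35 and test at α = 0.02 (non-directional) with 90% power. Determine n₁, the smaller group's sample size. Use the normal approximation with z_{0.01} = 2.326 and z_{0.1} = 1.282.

n₁ = 160

With allocation ratio k = n₂/n₁ = 2, Var(x̄₁−x̄₂) = σ²(1/n₁ + 1/(k·n₁)) = σ²·(k+1)/(k·n₁).
So n₁ = (1 + 1/k)·((z_{α/2} + z_β)/d)² = 1.500 × (3.608/0.35)².
n₁ = 1.500 × 106.27 = 159.4.
Round up: n₁ = 160, giving n₂ = 2 × 160 = 320.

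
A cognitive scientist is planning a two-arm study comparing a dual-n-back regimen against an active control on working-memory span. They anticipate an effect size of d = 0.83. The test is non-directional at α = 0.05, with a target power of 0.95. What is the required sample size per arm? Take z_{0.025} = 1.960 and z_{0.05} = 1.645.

n = 38 per group

For two independent groups with equal n: n = 2·((z_{α/2} + z_β) / d)².
z_{α/2} + z_β = 1.960 + 1.645 = 3.605.
n = 2 × (3.605 / 0.83)² = 2 × 4.343² = 2 × 18.86 = 37.7.
Round up to the next whole participant.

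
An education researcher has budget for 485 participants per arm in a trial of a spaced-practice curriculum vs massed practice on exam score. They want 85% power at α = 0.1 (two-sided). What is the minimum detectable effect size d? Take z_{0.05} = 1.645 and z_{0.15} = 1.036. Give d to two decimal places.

For two independent groups of n = 485 each: d_min = (z_{α/2} + z_β)·√(2/n).
z-sum = 1.645 + 1.036 = 2.681.
d_min = 2.681 × √(2/485) = 2.681 × 0.0642 = 0.172.

d_min ≈ 0.17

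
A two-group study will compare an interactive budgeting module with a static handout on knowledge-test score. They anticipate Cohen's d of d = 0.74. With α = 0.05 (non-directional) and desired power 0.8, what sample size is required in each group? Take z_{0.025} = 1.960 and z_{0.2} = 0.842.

n = 29 per group

For two independent groups with equal n: n = 2·((z_{α/2} + z_β) / d)².
z_{α/2} + z_β = 1.960 + 0.842 = 2.802.
n = 2 × (2.802 / 0.74)² = 2 × 3.786² = 2 × 14.34 = 28.7.
Round up to the next whole participant.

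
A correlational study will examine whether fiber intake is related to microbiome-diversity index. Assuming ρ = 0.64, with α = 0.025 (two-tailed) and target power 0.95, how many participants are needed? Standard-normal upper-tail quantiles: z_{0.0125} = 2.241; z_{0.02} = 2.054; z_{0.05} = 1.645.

n = 30

Fisher's z: C = ½·ln((1+r)/(1−r)) = ½·ln(4.5556) = 0.7582.
n = ((z_{α/2} + z_β)/C)² + 3.
(2.241 + 1.645) / 0.7582 = 3.886 / 0.7582 = 5.125.
n = 5.125² + 3 = 26.27 + 3 = 29.3.
Round up.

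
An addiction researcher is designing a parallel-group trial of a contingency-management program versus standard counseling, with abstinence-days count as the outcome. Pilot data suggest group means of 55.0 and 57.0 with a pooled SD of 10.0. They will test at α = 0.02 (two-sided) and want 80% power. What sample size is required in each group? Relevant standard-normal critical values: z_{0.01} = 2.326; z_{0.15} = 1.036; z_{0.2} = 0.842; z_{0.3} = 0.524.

Cohen's d = |M₁ − M₂| / SD_pooled = |55.0 − 57.0| / 10.0 = 2.0 / 10.0 = 0.200.
For two independent groups with equal n: n = 2·((z_{α/2} + z_β) / d)².
z_{α/2} + z_β = 2.326 + 0.842 = 3.168.
n = 2 × (3.168 / 0.200)² = 2 × 15.840² = 2 × 250.91 = 501.8.
Round up to the next whole participant.

n = 502 per group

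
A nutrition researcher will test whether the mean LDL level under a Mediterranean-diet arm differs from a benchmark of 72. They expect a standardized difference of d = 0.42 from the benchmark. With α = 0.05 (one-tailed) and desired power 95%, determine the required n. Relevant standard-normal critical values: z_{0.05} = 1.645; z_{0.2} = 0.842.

For a one-sample test: n = ((z_{α} + z_β) / d)².
z_{α} + z_β = 1.645 + 1.645 = 3.290.
n = (3.290 / 0.42)² = 7.833² = 61.36.
Round up.

n = 62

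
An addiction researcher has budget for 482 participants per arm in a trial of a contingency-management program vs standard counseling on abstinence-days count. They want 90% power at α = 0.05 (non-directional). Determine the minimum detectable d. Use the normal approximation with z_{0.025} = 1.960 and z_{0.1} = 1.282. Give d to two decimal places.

d_min ≈ 0.21

For two independent groups of n = 482 each: d_min = (z_{α/2} + z_β)·√(2/n).
z-sum = 1.960 + 1.282 = 3.242.
d_min = 3.242 × √(2/482) = 3.242 × 0.0644 = 0.209.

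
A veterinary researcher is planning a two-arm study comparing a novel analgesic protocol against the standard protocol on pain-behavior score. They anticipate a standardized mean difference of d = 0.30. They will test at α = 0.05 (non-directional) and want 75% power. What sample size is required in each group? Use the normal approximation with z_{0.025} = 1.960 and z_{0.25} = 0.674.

n = 155 per group

For two independent groups with equal n: n = 2·((z_{α/2} + z_β) / d)².
z_{α/2} + z_β = 1.960 + 0.674 = 2.634.
n = 2 × (2.634 / 0.30)² = 2 × 8.780² = 2 × 77.09 = 154.2.
Round up to the next whole participant.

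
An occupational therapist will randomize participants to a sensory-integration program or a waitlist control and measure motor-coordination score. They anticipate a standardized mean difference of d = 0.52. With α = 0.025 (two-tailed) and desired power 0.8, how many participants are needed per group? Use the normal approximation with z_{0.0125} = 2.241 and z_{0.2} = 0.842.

n = 71 per group

For two independent groups with equal n: n = 2·((z_{α/2} + z_β) / d)².
z_{α/2} + z_β = 2.241 + 0.842 = 3.083.
n = 2 × (3.083 / 0.52)² = 2 × 5.929² = 2 × 35.15 = 70.3.
Round up to the next whole participant.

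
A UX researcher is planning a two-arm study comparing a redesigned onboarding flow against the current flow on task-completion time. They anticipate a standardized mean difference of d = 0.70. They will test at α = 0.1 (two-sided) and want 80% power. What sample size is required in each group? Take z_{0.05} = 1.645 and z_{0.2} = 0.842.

n = 26 per group

For two independent groups with equal n: n = 2·((z_{α/2} + z_β) / d)².
z_{α/2} + z_β = 1.645 + 0.842 = 2.487.
n = 2 × (2.487 / 0.70)² = 2 × 3.553² = 2 × 12.62 = 25.2.
Round up to the next whole participant.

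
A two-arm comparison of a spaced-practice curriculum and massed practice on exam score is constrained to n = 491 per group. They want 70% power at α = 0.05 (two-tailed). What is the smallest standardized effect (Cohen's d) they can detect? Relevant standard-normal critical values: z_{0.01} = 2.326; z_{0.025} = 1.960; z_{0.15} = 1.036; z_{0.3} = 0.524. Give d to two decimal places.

For two independent groups of n = 491 each: d_min = (z_{α/2} + z_β)·√(2/n).
z-sum = 1.960 + 0.524 = 2.484.
d_min = 2.484 × √(2/491) = 2.484 × 0.0638 = 0.159.

d_min ≈ 0.16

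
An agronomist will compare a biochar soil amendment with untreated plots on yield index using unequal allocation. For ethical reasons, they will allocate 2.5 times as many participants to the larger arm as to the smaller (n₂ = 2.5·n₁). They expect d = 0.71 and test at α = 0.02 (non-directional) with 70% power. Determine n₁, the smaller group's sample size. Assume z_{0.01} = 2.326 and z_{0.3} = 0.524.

n₁ = 23

With allocation ratio k = n₂/n₁ = 2.5, Var(x̄₁−x̄₂) = σ²(1/n₁ + 1/(k·n₁)) = σ²·(k+1)/(k·n₁).
So n₁ = (1 + 1/k)·((z_{α/2} + z_β)/d)² = 1.400 × (2.850/0.71)².
n₁ = 1.400 × 16.11 = 22.6.
Round up: n₁ = 23, giving n₂ = ⌈2.5 × 23⌉ = ⌈57.5⌉ = 58.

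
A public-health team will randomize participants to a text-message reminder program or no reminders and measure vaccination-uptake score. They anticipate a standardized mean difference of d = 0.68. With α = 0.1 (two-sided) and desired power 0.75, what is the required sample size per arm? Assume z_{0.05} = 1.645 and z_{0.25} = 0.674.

n = 24 per group

For two independent groups with equal n: n = 2·((z_{α/2} + z_β) / d)².
z_{α/2} + z_β = 1.645 + 0.674 = 2.319.
n = 2 × (2.319 / 0.68)² = 2 × 3.410² = 2 × 11.63 = 23.3.
Round up to the next whole participant.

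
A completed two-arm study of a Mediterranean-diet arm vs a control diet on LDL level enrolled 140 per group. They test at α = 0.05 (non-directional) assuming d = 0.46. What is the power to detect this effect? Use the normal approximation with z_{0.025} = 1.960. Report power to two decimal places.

power ≈ 0.97

For two equal groups, power = Φ(d·√(n/2) − z_{α/2}).
d·√(n/2) = 0.46 × √(140/2) = 0.46 × 8.367 = 3.849.
z_β = 3.849 − 1.960 = 1.889.
Power = Φ(1.889) = 0.971.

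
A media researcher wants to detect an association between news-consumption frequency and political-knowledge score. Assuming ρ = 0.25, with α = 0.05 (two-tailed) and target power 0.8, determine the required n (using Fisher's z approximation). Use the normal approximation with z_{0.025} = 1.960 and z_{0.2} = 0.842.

n = 124

Fisher's z: C = ½·ln((1+r)/(1−r)) = ½·ln(1.6667) = 0.2554.
n = ((z_{α/2} + z_β)/C)² + 3.
(1.960 + 0.842) / 0.2554 = 2.802 / 0.2554 = 10.971.
n = 10.971² + 3 = 120.36 + 3 = 123.4.
Round up.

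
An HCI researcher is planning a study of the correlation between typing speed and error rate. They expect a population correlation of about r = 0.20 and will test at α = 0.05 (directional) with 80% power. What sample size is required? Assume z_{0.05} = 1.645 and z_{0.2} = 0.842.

Fisher's z: C = ½·ln((1+r)/(1−r)) = ½·ln(1.5000) = 0.2027.
n = ((z_{α} + z_β)/C)² + 3.
(1.645 + 0.842) / 0.2027 = 2.487 / 0.2027 = 12.269.
n = 12.269² + 3 = 150.54 + 3 = 153.5.
Round up.

n = 154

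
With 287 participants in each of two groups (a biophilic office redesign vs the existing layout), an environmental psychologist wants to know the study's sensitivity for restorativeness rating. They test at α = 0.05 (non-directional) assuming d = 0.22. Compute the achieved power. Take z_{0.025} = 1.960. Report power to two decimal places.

For two equal groups, power = Φ(d·√(n/2) − z_{α/2}).
d·√(n/2) = 0.22 × √(287/2) = 0.22 × 11.979 = 2.635.
z_β = 2.635 − 1.960 = 0.675.
Power = Φ(0.675) = 0.750.

power ≈ 0.75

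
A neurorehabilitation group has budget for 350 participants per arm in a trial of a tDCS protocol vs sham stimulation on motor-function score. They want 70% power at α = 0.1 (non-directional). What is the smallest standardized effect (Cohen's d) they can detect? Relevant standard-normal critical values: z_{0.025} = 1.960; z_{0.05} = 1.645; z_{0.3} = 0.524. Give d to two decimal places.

For two independent groups of n = 350 each: d_min = (z_{α/2} + z_β)·√(2/n).
z-sum = 1.645 + 0.524 = 2.169.
d_min = 2.169 × √(2/350) = 2.169 × 0.0756 = 0.164.

d_min ≈ 0.16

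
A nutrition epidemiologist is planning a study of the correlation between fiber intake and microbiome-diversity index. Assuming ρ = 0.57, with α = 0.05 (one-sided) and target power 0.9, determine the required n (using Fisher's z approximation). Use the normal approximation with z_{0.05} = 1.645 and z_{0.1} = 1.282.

n = 24

Fisher's z: C = ½·ln((1+r)/(1−r)) = ½·ln(3.6512) = 0.6475.
n = ((z_{α} + z_β)/C)² + 3.
(1.645 + 1.282) / 0.6475 = 2.927 / 0.6475 = 4.520.
n = 4.520² + 3 = 20.43 + 3 = 23.4.
Round up.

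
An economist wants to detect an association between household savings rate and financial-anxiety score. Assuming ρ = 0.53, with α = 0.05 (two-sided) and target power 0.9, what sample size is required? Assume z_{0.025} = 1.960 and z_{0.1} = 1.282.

n = 34

Fisher's z: C = ½·ln((1+r)/(1−r)) = ½·ln(3.2553) = 0.5901.
n = ((z_{α/2} + z_β)/C)² + 3.
(1.960 + 1.282) / 0.5901 = 3.242 / 0.5901 = 5.494.
n = 5.494² + 3 = 30.18 + 3 = 33.2.
Round up.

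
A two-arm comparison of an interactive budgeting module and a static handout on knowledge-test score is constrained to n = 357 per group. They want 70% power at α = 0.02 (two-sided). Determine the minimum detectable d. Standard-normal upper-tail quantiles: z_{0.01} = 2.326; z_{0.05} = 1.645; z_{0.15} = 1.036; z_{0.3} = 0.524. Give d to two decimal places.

For two independent groups of n = 357 each: d_min = (z_{α/2} + z_β)·√(2/n).
z-sum = 2.326 + 0.524 = 2.850.
d_min = 2.850 × √(2/357) = 2.850 × 0.0748 = 0.213.

d_min ≈ 0.21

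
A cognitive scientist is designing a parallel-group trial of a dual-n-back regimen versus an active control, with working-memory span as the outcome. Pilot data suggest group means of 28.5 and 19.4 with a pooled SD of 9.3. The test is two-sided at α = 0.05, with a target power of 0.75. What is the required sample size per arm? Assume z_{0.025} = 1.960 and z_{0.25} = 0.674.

Cohen's d = |M₁ − M₂| / SD_pooled = |28.5 − 19.4| / 9.3 = 9.1 / 9.3 = 0.978.
For two independent groups with equal n: n = 2·((z_{α/2} + z_β) / d)².
z_{α/2} + z_β = 1.960 + 0.674 = 2.634.
n = 2 × (2.634 / 0.978)² = 2 × 2.693² = 2 × 7.25 = 14.5.
Round up to the next whole participant.

n = 15 per group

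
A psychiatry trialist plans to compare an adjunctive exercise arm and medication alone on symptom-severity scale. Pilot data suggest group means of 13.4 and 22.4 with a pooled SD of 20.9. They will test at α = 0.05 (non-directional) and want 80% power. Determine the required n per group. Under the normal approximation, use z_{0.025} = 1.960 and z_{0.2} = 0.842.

n = 85 per group

Cohen's d = |M₁ − M₂| / SD_pooled = |13.4 − 22.4| / 20.9 = 9.0 / 20.9 = 0.431.
For two independent groups with equal n: n = 2·((z_{α/2} + z_β) / d)².
z_{α/2} + z_β = 1.960 + 0.842 = 2.802.
n = 2 × (2.802 / 0.431)² = 2 × 6.501² = 2 × 42.27 = 84.5.
Round up to the next whole participant.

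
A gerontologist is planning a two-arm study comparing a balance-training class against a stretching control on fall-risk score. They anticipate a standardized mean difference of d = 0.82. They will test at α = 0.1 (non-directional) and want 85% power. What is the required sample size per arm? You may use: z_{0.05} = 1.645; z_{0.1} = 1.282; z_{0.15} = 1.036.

n = 22 per group

For two independent groups with equal n: n = 2·((z_{α/2} + z_β) / d)².
z_{α/2} + z_β = 1.645 + 1.036 = 2.681.
n = 2 × (2.681 / 0.82)² = 2 × 3.270² = 2 × 10.69 = 21.4.
Round up to the next whole participant.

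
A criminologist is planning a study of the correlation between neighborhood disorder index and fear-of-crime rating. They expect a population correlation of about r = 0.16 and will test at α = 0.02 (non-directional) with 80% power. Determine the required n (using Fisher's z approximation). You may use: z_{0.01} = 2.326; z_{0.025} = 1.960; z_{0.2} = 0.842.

n = 389

Fisher's z: C = ½·ln((1+r)/(1−r)) = ½·ln(1.3810) = 0.1614.
n = ((z_{α/2} + z_β)/C)² + 3.
(2.326 + 0.842) / 0.1614 = 3.168 / 0.1614 = 19.628.
n = 19.628² + 3 = 385.27 + 3 = 388.3.
Round up.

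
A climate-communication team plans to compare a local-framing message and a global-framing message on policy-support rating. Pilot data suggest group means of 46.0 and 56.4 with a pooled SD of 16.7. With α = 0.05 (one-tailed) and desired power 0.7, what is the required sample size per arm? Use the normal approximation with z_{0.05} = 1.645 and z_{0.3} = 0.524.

n = 25 per group

Cohen's d = |M₁ − M₂| / SD_pooled = |46.0 − 56.4| / 16.7 = 10.4 / 16.7 = 0.623.
For two independent groups with equal n: n = 2·((z_{α} + z_β) / d)².
z_{α} + z_β = 1.645 + 0.524 = 2.169.
n = 2 × (2.169 / 0.623)² = 2 × 3.482² = 2 × 12.12 = 24.2.
Round up to the next whole participant.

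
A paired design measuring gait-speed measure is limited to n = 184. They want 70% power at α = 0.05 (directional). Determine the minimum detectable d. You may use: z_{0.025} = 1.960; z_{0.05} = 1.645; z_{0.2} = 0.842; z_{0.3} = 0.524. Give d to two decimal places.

For a single sample (or paired design) of n = 184: d_min = (z_{α} + z_β)/√n.
z-sum = 1.645 + 0.524 = 2.169.
d_min = 2.169 / √184 = 2.169 / 13.565 = 0.160.

d_min ≈ 0.16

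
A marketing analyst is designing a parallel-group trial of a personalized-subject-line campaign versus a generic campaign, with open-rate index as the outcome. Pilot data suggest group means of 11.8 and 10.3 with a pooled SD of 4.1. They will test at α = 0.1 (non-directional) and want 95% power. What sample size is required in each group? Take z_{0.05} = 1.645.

n = 162 per group

Cohen's d = |M₁ − M₂| / SD_pooled = |11.8 − 10.3| / 4.1 = 1.5 / 4.1 = 0.366.
For two independent groups with equal n: n = 2·((z_{α/2} + z_β) / d)².
z_{α/2} + z_β = 1.645 + 1.645 = 3.290.
n = 2 × (3.290 / 0.366)² = 2 × 8.989² = 2 × 80.80 = 161.6.
Round up to the next whole participant.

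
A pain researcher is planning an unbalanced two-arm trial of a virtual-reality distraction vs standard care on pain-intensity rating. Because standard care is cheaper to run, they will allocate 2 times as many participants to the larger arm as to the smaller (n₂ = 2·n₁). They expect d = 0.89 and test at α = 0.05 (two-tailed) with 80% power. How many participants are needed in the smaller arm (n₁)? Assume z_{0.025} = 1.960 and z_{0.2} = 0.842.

n₁ = 15

With allocation ratio k = n₂/n₁ = 2, Var(x̄₁−x̄₂) = σ²(1/n₁ + 1/(k·n₁)) = σ²·(k+1)/(k·n₁).
So n₁ = (1 + 1/k)·((z_{α/2} + z_β)/d)² = 1.500 × (2.802/0.89)².
n₁ = 1.500 × 9.91 = 14.9.
Round up: n₁ = 15, giving n₂ = 2 × 15 = 30.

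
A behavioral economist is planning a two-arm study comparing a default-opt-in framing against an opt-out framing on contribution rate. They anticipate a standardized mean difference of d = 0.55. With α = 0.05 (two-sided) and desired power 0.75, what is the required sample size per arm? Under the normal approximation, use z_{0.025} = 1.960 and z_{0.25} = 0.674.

n = 46 per group

For two independent groups with equal n: n = 2·((z_{α/2} + z_β) / d)².
z_{α/2} + z_β = 1.960 + 0.674 = 2.634.
n = 2 × (2.634 / 0.55)² = 2 × 4.789² = 2 × 22.94 = 45.9.
Round up to the next whole participant.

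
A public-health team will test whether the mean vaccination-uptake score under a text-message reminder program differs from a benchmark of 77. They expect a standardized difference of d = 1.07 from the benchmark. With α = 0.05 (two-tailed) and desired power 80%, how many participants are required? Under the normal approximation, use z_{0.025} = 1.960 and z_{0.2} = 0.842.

For a one-sample test: n = ((z_{α/2} + z_β) / d)².
z_{α/2} + z_β = 1.960 + 0.842 = 2.802.
n = (2.802 / 1.07)² = 2.619² = 6.86.
Round up.

n = 7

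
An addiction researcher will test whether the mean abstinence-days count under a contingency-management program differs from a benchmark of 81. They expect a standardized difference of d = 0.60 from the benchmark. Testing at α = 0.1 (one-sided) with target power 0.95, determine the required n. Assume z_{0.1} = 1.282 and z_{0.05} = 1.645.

For a one-sample test: n = ((z_{α} + z_β) / d)².
z_{α} + z_β = 1.282 + 1.645 = 2.927.
n = (2.927 / 0.60)² = 4.878² = 23.80.
Round up.

n = 24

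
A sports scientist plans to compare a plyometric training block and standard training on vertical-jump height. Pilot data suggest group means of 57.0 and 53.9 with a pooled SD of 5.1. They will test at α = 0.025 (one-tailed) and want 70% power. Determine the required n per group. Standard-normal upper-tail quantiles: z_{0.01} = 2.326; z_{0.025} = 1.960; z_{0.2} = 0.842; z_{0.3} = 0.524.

Cohen's d = |M₁ − M₂| / SD_pooled = |57.0 − 53.9| / 5.1 = 3.1 / 5.1 = 0.608.
For two independent groups with equal n: n = 2·((z_{α} + z_β) / d)².
z_{α} + z_β = 1.960 + 0.524 = 2.484.
n = 2 × (2.484 / 0.608)² = 2 × 4.086² = 2 × 16.69 = 33.4.
Round up to the next whole participant.

n = 34 per group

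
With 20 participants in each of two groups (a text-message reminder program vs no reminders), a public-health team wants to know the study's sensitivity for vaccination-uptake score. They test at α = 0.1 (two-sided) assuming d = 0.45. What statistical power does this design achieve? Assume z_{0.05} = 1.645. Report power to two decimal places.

For two equal groups, power = Φ(d·√(n/2) − z_{α/2}).
d·√(n/2) = 0.45 × √(20/2) = 0.45 × 3.162 = 1.423.
z_β = 1.423 − 1.645 = -0.222.
Power = Φ(-0.222) = 0.412.

power ≈ 0.41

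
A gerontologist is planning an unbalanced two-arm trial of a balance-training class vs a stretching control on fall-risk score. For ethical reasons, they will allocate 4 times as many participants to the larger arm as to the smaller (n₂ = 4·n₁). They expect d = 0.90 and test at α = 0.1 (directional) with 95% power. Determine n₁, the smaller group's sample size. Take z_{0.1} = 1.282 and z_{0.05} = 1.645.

n₁ = 14

With allocation ratio k = n₂/n₁ = 4, Var(x̄₁−x̄₂) = σ²(1/n₁ + 1/(k·n₁)) = σ²·(k+1)/(k·n₁).
So n₁ = (1 + 1/k)·((z_{α} + z_β)/d)² = 1.250 × (2.927/0.90)².
n₁ = 1.250 × 10.58 = 13.2.
Round up: n₁ = 14, giving n₂ = 4 × 14 = 56.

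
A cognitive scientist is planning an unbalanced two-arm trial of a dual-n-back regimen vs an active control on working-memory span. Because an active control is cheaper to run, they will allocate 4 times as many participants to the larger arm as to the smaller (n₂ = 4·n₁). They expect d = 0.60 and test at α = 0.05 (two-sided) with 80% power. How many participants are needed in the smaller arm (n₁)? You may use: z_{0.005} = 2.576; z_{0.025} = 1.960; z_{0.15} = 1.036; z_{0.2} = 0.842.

With allocation ratio k = n₂/n₁ = 4, Var(x̄₁−x̄₂) = σ²(1/n₁ + 1/(k·n₁)) = σ²·(k+1)/(k·n₁).
So n₁ = (1 + 1/k)·((z_{α/2} + z_β)/d)² = 1.250 × (2.802/0.60)².
n₁ = 1.250 × 21.81 = 27.3.
Round up: n₁ = 28, giving n₂ = 4 × 28 = 112.

n₁ = 28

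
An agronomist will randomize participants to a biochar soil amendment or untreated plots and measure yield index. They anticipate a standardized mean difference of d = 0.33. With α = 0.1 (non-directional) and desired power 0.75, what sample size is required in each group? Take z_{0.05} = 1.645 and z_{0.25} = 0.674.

n = 99 per group

For two independent groups with equal n: n = 2·((z_{α/2} + z_β) / d)².
z_{α/2} + z_β = 1.645 + 0.674 = 2.319.
n = 2 × (2.319 / 0.33)² = 2 × 7.027² = 2 × 49.38 = 98.8.
Round up to the next whole participant.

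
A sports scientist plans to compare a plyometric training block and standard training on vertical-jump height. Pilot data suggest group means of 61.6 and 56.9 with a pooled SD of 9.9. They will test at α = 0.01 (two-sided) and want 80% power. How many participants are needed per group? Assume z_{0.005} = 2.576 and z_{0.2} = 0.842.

n = 104 per group

Cohen's d = |M₁ − M₂| / SD_pooled = |61.6 − 56.9| / 9.9 = 4.7 / 9.9 = 0.475.
For two independent groups with equal n: n = 2·((z_{α/2} + z_β) / d)².
z_{α/2} + z_β = 2.576 + 0.842 = 3.418.
n = 2 × (3.418 / 0.475)² = 2 × 7.196² = 2 × 51.78 = 103.6.
Round up to the next whole participant.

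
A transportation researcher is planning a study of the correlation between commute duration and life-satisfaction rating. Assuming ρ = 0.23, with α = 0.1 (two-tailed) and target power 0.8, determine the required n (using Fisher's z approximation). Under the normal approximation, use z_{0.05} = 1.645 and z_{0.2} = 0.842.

n = 116

Fisher's z: C = ½·ln((1+r)/(1−r)) = ½·ln(1.5974) = 0.2342.
n = ((z_{α/2} + z_β)/C)² + 3.
(1.645 + 0.842) / 0.2342 = 2.487 / 0.2342 = 10.619.
n = 10.619² + 3 = 112.77 + 3 = 115.8.
Round up.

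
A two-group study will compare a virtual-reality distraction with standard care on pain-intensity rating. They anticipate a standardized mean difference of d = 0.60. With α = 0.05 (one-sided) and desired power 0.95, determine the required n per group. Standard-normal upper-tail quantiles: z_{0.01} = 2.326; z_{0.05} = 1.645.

For two independent groups with equal n: n = 2·((z_{α} + z_β) / d)².
z_{α} + z_β = 1.645 + 1.645 = 3.290.
n = 2 × (3.290 / 0.60)² = 2 × 5.483² = 2 × 30.07 = 60.1.
Round up to the next whole participant.

n = 61 per group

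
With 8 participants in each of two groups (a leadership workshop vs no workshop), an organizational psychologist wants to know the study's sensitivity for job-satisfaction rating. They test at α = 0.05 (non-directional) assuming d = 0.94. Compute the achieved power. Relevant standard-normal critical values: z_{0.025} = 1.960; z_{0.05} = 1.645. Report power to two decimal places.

power ≈ 0.47

For two equal groups, power = Φ(d·√(n/2) − z_{α/2}).
d·√(n/2) = 0.94 × √(8/2) = 0.94 × 2.000 = 1.880.
z_β = 1.880 − 1.960 = -0.080.
Power = Φ(-0.080) = 0.468.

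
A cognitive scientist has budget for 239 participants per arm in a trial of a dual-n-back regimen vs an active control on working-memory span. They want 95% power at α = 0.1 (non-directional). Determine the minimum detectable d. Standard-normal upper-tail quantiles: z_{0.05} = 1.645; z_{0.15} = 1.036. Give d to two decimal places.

For two independent groups of n = 239 each: d_min = (z_{α/2} + z_β)·√(2/n).
z-sum = 1.645 + 1.645 = 3.290.
d_min = 3.290 × √(2/239) = 3.290 × 0.0915 = 0.301.

d_min ≈ 0.30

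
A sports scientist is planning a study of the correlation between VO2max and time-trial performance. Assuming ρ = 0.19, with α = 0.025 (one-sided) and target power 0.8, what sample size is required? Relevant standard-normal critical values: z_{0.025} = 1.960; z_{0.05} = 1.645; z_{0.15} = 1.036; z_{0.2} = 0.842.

Fisher's z: C = ½·ln((1+r)/(1−r)) = ½·ln(1.4691) = 0.1923.
n = ((z_{α} + z_β)/C)² + 3.
(1.960 + 0.842) / 0.1923 = 2.802 / 0.1923 = 14.571.
n = 14.571² + 3 = 212.31 + 3 = 215.3.
Round up.

n = 216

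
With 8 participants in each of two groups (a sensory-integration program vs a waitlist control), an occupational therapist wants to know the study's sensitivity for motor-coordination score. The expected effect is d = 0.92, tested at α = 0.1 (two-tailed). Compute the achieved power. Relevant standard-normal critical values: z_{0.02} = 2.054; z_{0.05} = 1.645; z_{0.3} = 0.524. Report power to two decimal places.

power ≈ 0.58

For two equal groups, power = Φ(d·√(n/2) − z_{α/2}).
d·√(n/2) = 0.92 × √(8/2) = 0.92 × 2.000 = 1.840.
z_β = 1.840 − 1.645 = 0.195.
Power = Φ(0.195) = 0.577.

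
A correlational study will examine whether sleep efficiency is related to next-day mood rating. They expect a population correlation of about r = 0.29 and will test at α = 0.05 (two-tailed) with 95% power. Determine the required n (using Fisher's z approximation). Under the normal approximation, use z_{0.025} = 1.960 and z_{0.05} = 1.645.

n = 149

Fisher's z: C = ½·ln((1+r)/(1−r)) = ½·ln(1.8169) = 0.2986.
n = ((z_{α/2} + z_β)/C)² + 3.
(1.960 + 1.645) / 0.2986 = 3.605 / 0.2986 = 12.073.
n = 12.073² + 3 = 145.76 + 3 = 148.8.
Round up.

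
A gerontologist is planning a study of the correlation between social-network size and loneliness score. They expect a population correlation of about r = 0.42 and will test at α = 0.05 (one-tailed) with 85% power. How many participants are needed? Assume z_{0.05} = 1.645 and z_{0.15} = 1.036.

n = 39

Fisher's z: C = ½·ln((1+r)/(1−r)) = ½·ln(2.4483) = 0.4477.
n = ((z_{α} + z_β)/C)² + 3.
(1.645 + 1.036) / 0.4477 = 2.681 / 0.4477 = 5.988.
n = 5.988² + 3 = 35.86 + 3 = 38.9.
Round up.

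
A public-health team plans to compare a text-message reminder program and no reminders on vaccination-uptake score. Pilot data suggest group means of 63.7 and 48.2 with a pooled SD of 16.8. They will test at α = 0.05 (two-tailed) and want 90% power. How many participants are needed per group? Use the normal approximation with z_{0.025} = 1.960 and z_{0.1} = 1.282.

Cohen's d = |M₁ − M₂| / SD_pooled = |63.7 − 48.2| / 16.8 = 15.5 / 16.8 = 0.923.
For two independent groups with equal n: n = 2·((z_{α/2} + z_β) / d)².
z_{α/2} + z_β = 1.960 + 1.282 = 3.242.
n = 2 × (3.242 / 0.923)² = 2 × 3.512² = 2 × 12.34 = 24.7.
Round up to the next whole participant.

n = 25 per group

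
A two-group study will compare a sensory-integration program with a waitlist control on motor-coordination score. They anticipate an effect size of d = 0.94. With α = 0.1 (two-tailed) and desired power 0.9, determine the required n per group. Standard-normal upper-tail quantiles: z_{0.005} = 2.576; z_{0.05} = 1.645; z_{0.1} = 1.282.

n = 20 per group

For two independent groups with equal n: n = 2·((z_{α/2} + z_β) / d)².
z_{α/2} + z_β = 1.645 + 1.282 = 2.927.
n = 2 × (2.927 / 0.94)² = 2 × 3.114² = 2 × 9.70 = 19.4.
Round up to the next whole participant.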